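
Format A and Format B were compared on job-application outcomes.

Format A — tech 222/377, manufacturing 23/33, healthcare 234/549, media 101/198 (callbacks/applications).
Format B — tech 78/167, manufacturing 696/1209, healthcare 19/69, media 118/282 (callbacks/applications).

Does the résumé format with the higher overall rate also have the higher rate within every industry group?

No

Tech: Format A 222/377 = 58.9%, Format B 78/167 = 46.7% → Format A
Manufacturing: Format A 23/33 = 69.7%, Format B 696/1209 = 57.6% → Format A
Healthcare: Format A 234/549 = 42.6%, Format B 19/69 = 27.5% → Format A
Media: Format A 101/198 = 51.0%, Format B 118/282 = 41.8% → Format A
Overall: Format A 580/1157 = 50.1%, Format B 911/1727 = 52.8% → Format B
Format A wins each industry group but Format B wins overall — the comparison reverses. Format A's applications skew toward healthcare, which has a lower base rate.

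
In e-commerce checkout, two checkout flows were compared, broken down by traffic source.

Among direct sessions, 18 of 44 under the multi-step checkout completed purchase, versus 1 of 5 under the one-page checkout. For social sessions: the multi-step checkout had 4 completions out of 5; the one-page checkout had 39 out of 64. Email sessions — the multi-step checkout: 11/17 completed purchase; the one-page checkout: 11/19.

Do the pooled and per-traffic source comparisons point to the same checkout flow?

No

Direct: the multi-step checkout 18/44 = 40.9%, the one-page checkout 1/5 = 20.0% → the multi-step checkout
Social: the multi-step checkout 4/5 = 80.0%, the one-page checkout 39/64 = 60.9% → the multi-step checkout
Email: the multi-step checkout 11/17 = 64.7%, the one-page checkout 11/19 = 57.9% → the multi-step checkout
Overall: the multi-step checkout 33/66 = 50.0%, the one-page checkout 51/88 = 58.0% → the one-page checkout
The multi-step checkout wins each traffic group but the one-page checkout wins overall — the comparison reverses. The multi-step checkout's sessions skew toward direct, which has a lower base rate.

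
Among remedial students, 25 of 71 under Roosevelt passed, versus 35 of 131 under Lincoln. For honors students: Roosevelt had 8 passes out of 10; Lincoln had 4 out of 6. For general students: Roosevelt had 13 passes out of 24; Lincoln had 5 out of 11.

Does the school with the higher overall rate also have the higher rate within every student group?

Yes

Remedial: Roosevelt 25/71 = 35.2%, Lincoln 35/131 = 26.7% → Roosevelt
Honors: Roosevelt 8/10 = 80.0%, Lincoln 4/6 = 66.7% → Roosevelt
General: Roosevelt 13/24 = 54.2%, Lincoln 5/11 = 45.5% → Roosevelt
Overall: Roosevelt 46/105 = 43.8%, Lincoln 44/148 = 29.7% → Roosevelt
Roosevelt wins overall and in every student group — no reversal.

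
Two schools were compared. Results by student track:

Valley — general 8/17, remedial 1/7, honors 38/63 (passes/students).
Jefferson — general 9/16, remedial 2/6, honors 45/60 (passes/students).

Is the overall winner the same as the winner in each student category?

General: Valley 8/17 = 47.1%, Jefferson 9/16 = 56.2% → Jefferson
Remedial: Valley 1/7 = 14.3%, Jefferson 2/6 = 33.3% → Jefferson
Honors: Valley 38/63 = 60.3%, Jefferson 45/60 = 75.0% → Jefferson
Overall: Valley 47/87 = 54.0%, Jefferson 56/82 = 68.3% → Jefferson
Jefferson wins overall and in every student group — no reversal.

Yes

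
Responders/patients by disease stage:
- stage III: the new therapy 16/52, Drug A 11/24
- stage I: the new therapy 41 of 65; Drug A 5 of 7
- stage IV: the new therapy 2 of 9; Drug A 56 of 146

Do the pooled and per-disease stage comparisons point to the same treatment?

Stage III: the new therapy 16/52 = 30.8%, Drug A 11/24 = 45.8% → Drug A
Stage I: the new therapy 41/65 = 63.1%, Drug A 5/7 = 71.4% → Drug A
Stage IV: the new therapy 2/9 = 22.2%, Drug A 56/146 = 38.4% → Drug A
Overall: the new therapy 59/126 = 46.8%, Drug A 72/177 = 40.7% → the new therapy
Drug A wins each disease group but the new therapy wins overall — the comparison reverses. Drug A's patients skew toward stage IV, which has a lower base rate.

No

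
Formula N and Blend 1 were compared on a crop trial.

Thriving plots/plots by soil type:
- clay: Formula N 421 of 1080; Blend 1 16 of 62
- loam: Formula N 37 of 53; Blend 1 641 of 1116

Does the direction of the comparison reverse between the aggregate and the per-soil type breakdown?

Yes

Clay: Formula N 421/1080 = 39.0%, Blend 1 16/62 = 25.8% → Formula N
Loam: Formula N 37/53 = 69.8%, Blend 1 641/1116 = 57.4% → Formula N
Overall: Formula N 458/1133 = 40.4%, Blend 1 657/1178 = 55.8% → Blend 1
Formula N wins each soil group but Blend 1 wins overall — the comparison reverses. Formula N's plots skew toward clay, which has a lower base rate.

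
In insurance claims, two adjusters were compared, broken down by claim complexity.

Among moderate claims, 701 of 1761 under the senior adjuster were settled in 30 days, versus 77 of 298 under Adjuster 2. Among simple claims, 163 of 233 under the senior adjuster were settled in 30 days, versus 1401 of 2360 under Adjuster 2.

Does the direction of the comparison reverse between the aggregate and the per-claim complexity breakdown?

Moderate: the senior adjuster 701/1761 = 39.8%, Adjuster 2 77/298 = 25.8% → the senior adjuster
Simple: the senior adjuster 163/233 = 70.0%, Adjuster 2 1401/2360 = 59.4% → the senior adjuster
Overall: the senior adjuster 864/1994 = 43.3%, Adjuster 2 1478/2658 = 55.6% → Adjuster 2
The senior adjuster wins each claim group but Adjuster 2 wins overall — the comparison reverses. The senior adjuster's claims skew toward moderate, which has a lower base rate.

Yes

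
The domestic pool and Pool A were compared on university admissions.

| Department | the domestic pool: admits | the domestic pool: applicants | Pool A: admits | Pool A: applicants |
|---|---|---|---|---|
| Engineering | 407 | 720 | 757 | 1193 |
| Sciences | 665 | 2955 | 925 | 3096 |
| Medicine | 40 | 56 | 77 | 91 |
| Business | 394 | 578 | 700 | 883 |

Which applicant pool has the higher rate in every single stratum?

Pool A

Engineering: the domestic pool 407/720 = 56.5%, Pool A 757/1193 = 63.5% → Pool A
Sciences: the domestic pool 665/2955 = 22.5%, Pool A 925/3096 = 29.9% → Pool A
Medicine: the domestic pool 40/56 = 71.4%, Pool A 77/91 = 84.6% → Pool A
Business: the domestic pool 394/578 = 68.2%, Pool A 700/883 = 79.3% → Pool A
Pool A has the higher rate in all 4 groups.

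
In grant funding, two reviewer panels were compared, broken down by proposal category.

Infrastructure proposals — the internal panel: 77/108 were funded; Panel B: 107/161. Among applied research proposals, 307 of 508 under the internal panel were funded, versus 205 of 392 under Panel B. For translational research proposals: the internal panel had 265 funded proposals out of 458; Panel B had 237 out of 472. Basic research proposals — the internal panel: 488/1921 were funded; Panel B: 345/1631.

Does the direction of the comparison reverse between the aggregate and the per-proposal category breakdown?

Infrastructure: the internal panel 77/108 = 71.3%, Panel B 107/161 = 66.5% → the internal panel
Applied research: the internal panel 307/508 = 60.4%, Panel B 205/392 = 52.3% → the internal panel
Translational research: the internal panel 265/458 = 57.9%, Panel B 237/472 = 50.2% → the internal panel
Basic research: the internal panel 488/1921 = 25.4%, Panel B 345/1631 = 21.2% → the internal panel
Overall: the internal panel 1137/2995 = 38.0%, Panel B 894/2656 = 33.7% → the internal panel
The internal panel wins overall and in every proposal group — no reversal.

No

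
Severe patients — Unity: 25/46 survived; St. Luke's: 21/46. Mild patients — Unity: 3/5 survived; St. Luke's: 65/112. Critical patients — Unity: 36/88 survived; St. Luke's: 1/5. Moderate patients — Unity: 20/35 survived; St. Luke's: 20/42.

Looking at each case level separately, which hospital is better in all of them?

Severe: Unity 25/46 = 54.3%, St. Luke's 21/46 = 45.7% → Unity
Mild: Unity 3/5 = 60.0%, St. Luke's 65/112 = 58.0% → Unity
Critical: Unity 36/88 = 40.9%, St. Luke's 1/5 = 20.0% → Unity
Moderate: Unity 20/35 = 57.1%, St. Luke's 20/42 = 47.6% → Unity
Unity has the higher rate in all 4 groups.

Unity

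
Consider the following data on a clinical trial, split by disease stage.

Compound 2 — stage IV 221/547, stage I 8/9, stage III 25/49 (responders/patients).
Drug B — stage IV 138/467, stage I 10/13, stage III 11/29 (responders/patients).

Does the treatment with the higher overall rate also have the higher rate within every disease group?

Yes

Stage IV: Compound 2 221/547 = 40.4%, Drug B 138/467 = 29.6% → Compound 2
Stage I: Compound 2 8/9 = 88.9%, Drug B 10/13 = 76.9% → Compound 2
Stage III: Compound 2 25/49 = 51.0%, Drug B 11/29 = 37.9% → Compound 2
Overall: Compound 2 254/605 = 42.0%, Drug B 159/509 = 31.2% → Compound 2
Compound 2 wins overall and in every disease group — no reversal.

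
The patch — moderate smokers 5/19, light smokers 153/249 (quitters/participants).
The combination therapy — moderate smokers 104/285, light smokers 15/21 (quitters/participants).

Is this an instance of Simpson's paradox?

Moderate smokers: the patch 5/19 = 26.3%, the combination therapy 104/285 = 36.5% → the combination therapy
Light smokers: the patch 153/249 = 61.4%, the combination therapy 15/21 = 71.4% → the combination therapy
Overall: the patch 158/268 = 59.0%, the combination therapy 119/306 = 38.9% → the patch
The combination therapy wins each dependence group but the patch wins overall — the comparison reverses. The combination therapy's participants skew toward moderate smokers, which has a lower base rate.

Yes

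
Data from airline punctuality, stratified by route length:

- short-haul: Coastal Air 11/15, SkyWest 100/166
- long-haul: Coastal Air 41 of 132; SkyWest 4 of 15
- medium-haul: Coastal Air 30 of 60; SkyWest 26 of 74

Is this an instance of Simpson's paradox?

Yes

Short-haul: Coastal Air 11/15 = 73.3%, SkyWest 100/166 = 60.2% → Coastal Air
Long-haul: Coastal Air 41/132 = 31.1%, SkyWest 4/15 = 26.7% → Coastal Air
Medium-haul: Coastal Air 30/60 = 50.0%, SkyWest 26/74 = 35.1% → Coastal Air
Overall: Coastal Air 82/207 = 39.6%, SkyWest 130/255 = 51.0% → SkyWest
Coastal Air wins each route group but SkyWest wins overall — the comparison reverses. Coastal Air's flights skew toward long-haul, which has a lower base rate.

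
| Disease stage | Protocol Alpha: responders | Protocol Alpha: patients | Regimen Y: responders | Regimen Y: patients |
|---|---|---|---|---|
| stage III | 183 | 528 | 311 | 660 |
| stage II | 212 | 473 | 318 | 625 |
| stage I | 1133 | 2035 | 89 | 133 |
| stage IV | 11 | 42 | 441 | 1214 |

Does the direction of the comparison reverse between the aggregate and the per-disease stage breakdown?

Yes

Stage III: Protocol Alpha 183/528 = 34.7%, Regimen Y 311/660 = 47.1% → Regimen Y
Stage II: Protocol Alpha 212/473 = 44.8%, Regimen Y 318/625 = 50.9% → Regimen Y
Stage I: Protocol Alpha 1133/2035 = 55.7%, Regimen Y 89/133 = 66.9% → Regimen Y
Stage IV: Protocol Alpha 11/42 = 26.2%, Regimen Y 441/1214 = 36.3% → Regimen Y
Overall: Protocol Alpha 1539/3078 = 50.0%, Regimen Y 1159/2632 = 44.0% → Protocol Alpha
Regimen Y wins each disease group but Protocol Alpha wins overall — the comparison reverses. Regimen Y's patients skew toward stage IV, which has a lower base rate.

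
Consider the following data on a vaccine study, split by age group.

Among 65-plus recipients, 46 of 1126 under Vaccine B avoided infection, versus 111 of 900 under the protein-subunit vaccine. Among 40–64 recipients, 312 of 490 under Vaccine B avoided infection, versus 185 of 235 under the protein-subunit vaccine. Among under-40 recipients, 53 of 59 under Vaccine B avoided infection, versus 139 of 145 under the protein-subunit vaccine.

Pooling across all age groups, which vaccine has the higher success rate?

the protein-subunit vaccine

65-plus: Vaccine B 46/1126 = 4.1%, the protein-subunit vaccine 111/900 = 12.3% → the protein-subunit vaccine
40–64: Vaccine B 312/490 = 63.7%, the protein-subunit vaccine 185/235 = 78.7% → the protein-subunit vaccine
Under-40: Vaccine B 53/59 = 89.8%, the protein-subunit vaccine 139/145 = 95.9% → the protein-subunit vaccine
Overall: Vaccine B 411/1675 = 24.5%, the protein-subunit vaccine 435/1280 = 34.0% → the protein-subunit vaccine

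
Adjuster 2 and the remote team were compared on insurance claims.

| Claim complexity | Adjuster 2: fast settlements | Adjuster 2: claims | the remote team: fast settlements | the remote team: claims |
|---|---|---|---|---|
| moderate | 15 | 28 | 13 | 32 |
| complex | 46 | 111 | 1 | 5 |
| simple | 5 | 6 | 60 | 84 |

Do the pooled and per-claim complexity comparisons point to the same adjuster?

Moderate: Adjuster 2 15/28 = 53.6%, the remote team 13/32 = 40.6% → Adjuster 2
Complex: Adjuster 2 46/111 = 41.4%, the remote team 1/5 = 20.0% → Adjuster 2
Simple: Adjuster 2 5/6 = 83.3%, the remote team 60/84 = 71.4% → Adjuster 2
Overall: Adjuster 2 66/145 = 45.5%, the remote team 74/121 = 61.2% → the remote team
Adjuster 2 wins each claim group but the remote team wins overall — the comparison reverses. Adjuster 2's claims skew toward complex, which has a lower base rate.

No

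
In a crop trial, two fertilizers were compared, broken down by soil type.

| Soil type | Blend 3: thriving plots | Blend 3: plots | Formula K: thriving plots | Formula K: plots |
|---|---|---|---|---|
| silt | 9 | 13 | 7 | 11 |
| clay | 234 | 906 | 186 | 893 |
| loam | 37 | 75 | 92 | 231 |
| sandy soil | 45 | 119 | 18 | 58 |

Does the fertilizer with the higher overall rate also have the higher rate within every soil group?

Silt: Blend 3 9/13 = 69.2%, Formula K 7/11 = 63.6% → Blend 3
Clay: Blend 3 234/906 = 25.8%, Formula K 186/893 = 20.8% → Blend 3
Loam: Blend 3 37/75 = 49.3%, Formula K 92/231 = 39.8% → Blend 3
Sandy soil: Blend 3 45/119 = 37.8%, Formula K 18/58 = 31.0% → Blend 3
Overall: Blend 3 325/1113 = 29.2%, Formula K 303/1193 = 25.4% → Blend 3
Blend 3 wins overall and in every soil group — no reversal.

Yes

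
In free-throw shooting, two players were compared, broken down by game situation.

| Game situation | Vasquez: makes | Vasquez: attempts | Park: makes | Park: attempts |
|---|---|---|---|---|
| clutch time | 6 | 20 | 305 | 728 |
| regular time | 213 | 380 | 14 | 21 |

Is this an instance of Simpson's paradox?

Clutch time: Vasquez 6/20 = 30.0%, Park 305/728 = 41.9% → Park
Regular time: Vasquez 213/380 = 56.1%, Park 14/21 = 66.7% → Park
Overall: Vasquez 219/400 = 54.8%, Park 319/749 = 42.6% → Vasquez
Park wins each game group but Vasquez wins overall — the comparison reverses. Park's attempts skew toward clutch time, which has a lower base rate.

Yes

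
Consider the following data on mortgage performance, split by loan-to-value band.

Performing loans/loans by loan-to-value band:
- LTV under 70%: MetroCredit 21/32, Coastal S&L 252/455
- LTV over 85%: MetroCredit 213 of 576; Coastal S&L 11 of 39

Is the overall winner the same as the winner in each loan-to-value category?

LTV under 70%: MetroCredit 21/32 = 65.6%, Coastal S&L 252/455 = 55.4% → MetroCredit
LTV over 85%: MetroCredit 213/576 = 37.0%, Coastal S&L 11/39 = 28.2% → MetroCredit
Overall: MetroCredit 234/608 = 38.5%, Coastal S&L 263/494 = 53.2% → Coastal S&L
MetroCredit wins each loan-to-value group but Coastal S&L wins overall — the comparison reverses. MetroCredit's loans skew toward LTV over 85%, which has a lower base rate.

No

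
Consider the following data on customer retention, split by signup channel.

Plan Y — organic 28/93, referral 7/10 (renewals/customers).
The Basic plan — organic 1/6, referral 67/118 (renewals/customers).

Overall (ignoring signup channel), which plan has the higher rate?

Organic: Plan Y 28/93 = 30.1%, the Basic plan 1/6 = 16.7% → Plan Y
Referral: Plan Y 7/10 = 70.0%, the Basic plan 67/118 = 56.8% → Plan Y
Overall: Plan Y 35/103 = 34.0%, the Basic plan 68/124 = 54.8% → the Basic plan
(Plan Y wins every signup group but the Basic plan wins overall — Plan Y's customers skew toward the low-rate organic group.)

the Basic plan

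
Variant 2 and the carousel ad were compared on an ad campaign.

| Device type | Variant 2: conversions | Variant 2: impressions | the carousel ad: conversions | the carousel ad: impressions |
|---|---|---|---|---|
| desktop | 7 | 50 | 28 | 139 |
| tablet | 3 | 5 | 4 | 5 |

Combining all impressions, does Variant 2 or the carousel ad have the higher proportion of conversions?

Desktop: Variant 2 7/50 = 14.0%, the carousel ad 28/139 = 20.1% → the carousel ad
Tablet: Variant 2 3/5 = 60.0%, the carousel ad 4/5 = 80.0% → the carousel ad
Overall: Variant 2 10/55 = 18.2%, the carousel ad 32/144 = 22.2% → the carousel ad

the carousel ad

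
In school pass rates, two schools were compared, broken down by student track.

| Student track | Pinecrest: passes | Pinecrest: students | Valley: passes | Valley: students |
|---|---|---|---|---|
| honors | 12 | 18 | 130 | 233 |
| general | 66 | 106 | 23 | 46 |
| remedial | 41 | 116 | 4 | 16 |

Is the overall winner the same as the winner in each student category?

Honors: Pinecrest 12/18 = 66.7%, Valley 130/233 = 55.8% → Pinecrest
General: Pinecrest 66/106 = 62.3%, Valley 23/46 = 50.0% → Pinecrest
Remedial: Pinecrest 41/116 = 35.3%, Valley 4/16 = 25.0% → Pinecrest
Overall: Pinecrest 119/240 = 49.6%, Valley 157/295 = 53.2% → Valley
Pinecrest wins each student group but Valley wins overall — the comparison reverses. Pinecrest's students skew toward remedial, which has a lower base rate.

No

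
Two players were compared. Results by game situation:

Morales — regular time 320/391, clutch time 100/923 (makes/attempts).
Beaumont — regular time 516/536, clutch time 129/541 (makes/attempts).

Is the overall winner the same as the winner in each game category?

Yes

Regular time: Morales 320/391 = 81.8%, Beaumont 516/536 = 96.3% → Beaumont
Clutch time: Morales 100/923 = 10.8%, Beaumont 129/541 = 23.8% → Beaumont
Overall: Morales 420/1314 = 32.0%, Beaumont 645/1077 = 59.9% → Beaumont
Beaumont wins overall and in every game group — no reversal.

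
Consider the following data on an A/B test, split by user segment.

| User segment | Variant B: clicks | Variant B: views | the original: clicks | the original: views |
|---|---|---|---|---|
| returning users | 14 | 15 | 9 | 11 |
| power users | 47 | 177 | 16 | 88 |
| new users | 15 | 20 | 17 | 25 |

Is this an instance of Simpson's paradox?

Returning users: Variant B 14/15 = 93.3%, the original 9/11 = 81.8% → Variant B
Power users: Variant B 47/177 = 26.6%, the original 16/88 = 18.2% → Variant B
New users: Variant B 15/20 = 75.0%, the original 17/25 = 68.0% → Variant B
Overall: Variant B 76/212 = 35.8%, the original 42/124 = 33.9% → Variant B
Variant B wins overall and in every user group — no reversal.

No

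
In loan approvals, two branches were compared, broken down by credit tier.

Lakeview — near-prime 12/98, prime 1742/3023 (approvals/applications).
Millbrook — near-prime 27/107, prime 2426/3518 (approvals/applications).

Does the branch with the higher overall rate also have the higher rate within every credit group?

Near-prime: Lakeview 12/98 = 12.2%, Millbrook 27/107 = 25.2% → Millbrook
Prime: Lakeview 1742/3023 = 57.6%, Millbrook 2426/3518 = 69.0% → Millbrook
Overall: Lakeview 1754/3121 = 56.2%, Millbrook 2453/3625 = 67.7% → Millbrook
Millbrook wins overall and in every credit group — no reversal.

Yes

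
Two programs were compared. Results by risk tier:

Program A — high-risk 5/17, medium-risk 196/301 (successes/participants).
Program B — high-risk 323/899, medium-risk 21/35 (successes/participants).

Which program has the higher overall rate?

High-risk: Program A 5/17 = 29.4%, Program B 323/899 = 35.9% → Program B
Medium-risk: Program A 196/301 = 65.1%, Program B 21/35 = 60.0% → Program A
Overall: Program A 201/318 = 63.2%, Program B 344/934 = 36.8% → Program A
(Neither sweeps every risk group, but Program A has the higher pooled rate.)

Program A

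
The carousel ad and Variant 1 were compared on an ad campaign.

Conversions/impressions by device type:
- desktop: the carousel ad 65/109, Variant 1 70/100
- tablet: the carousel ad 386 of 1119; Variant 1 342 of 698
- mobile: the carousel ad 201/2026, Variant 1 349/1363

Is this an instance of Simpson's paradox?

Desktop: the carousel ad 65/109 = 59.6%, Variant 1 70/100 = 70.0% → Variant 1
Tablet: the carousel ad 386/1119 = 34.5%, Variant 1 342/698 = 49.0% → Variant 1
Mobile: the carousel ad 201/2026 = 9.9%, Variant 1 349/1363 = 25.6% → Variant 1
Overall: the carousel ad 652/3254 = 20.0%, Variant 1 761/2161 = 35.2% → Variant 1
Variant 1 wins overall and in every device group — no reversal.

No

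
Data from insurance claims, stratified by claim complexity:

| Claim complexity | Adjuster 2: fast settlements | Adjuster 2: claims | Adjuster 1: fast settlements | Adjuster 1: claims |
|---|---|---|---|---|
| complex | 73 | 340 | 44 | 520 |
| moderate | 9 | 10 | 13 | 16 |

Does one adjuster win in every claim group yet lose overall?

Complex: Adjuster 2 73/340 = 21.5%, Adjuster 1 44/520 = 8.5% → Adjuster 2
Moderate: Adjuster 2 9/10 = 90.0%, Adjuster 1 13/16 = 81.2% → Adjuster 2
Overall: Adjuster 2 82/350 = 23.4%, Adjuster 1 57/536 = 10.6% → Adjuster 2
Adjuster 2 wins overall and in every claim group — no reversal.

No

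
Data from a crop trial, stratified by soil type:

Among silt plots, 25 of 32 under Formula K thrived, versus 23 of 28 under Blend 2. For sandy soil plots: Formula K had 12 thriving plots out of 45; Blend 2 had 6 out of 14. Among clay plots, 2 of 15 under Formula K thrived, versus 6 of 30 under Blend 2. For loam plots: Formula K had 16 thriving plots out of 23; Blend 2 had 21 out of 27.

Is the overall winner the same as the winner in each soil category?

Silt: Formula K 25/32 = 78.1%, Blend 2 23/28 = 82.1% → Blend 2
Sandy soil: Formula K 12/45 = 26.7%, Blend 2 6/14 = 42.9% → Blend 2
Clay: Formula K 2/15 = 13.3%, Blend 2 6/30 = 20.0% → Blend 2
Loam: Formula K 16/23 = 69.6%, Blend 2 21/27 = 77.8% → Blend 2
Overall: Formula K 55/115 = 47.8%, Blend 2 56/99 = 56.6% → Blend 2
Blend 2 wins overall and in every soil group — no reversal.

Yes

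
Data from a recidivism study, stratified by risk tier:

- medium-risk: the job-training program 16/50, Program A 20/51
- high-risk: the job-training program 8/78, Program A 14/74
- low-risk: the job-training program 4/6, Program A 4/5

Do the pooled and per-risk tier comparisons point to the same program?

Yes

Medium-risk: the job-training program 16/50 = 32.0%, Program A 20/51 = 39.2% → Program A
High-risk: the job-training program 8/78 = 10.3%, Program A 14/74 = 18.9% → Program A
Low-risk: the job-training program 4/6 = 66.7%, Program A 4/5 = 80.0% → Program A
Overall: the job-training program 28/134 = 20.9%, Program A 38/130 = 29.2% → Program A
Program A wins overall and in every risk group — no reversal.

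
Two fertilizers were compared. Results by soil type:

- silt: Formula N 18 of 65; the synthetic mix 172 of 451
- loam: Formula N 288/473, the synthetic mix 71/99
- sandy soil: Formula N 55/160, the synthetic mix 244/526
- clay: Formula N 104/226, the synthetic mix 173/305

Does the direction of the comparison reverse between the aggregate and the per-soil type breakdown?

Silt: Formula N 18/65 = 27.7%, the synthetic mix 172/451 = 38.1% → the synthetic mix
Loam: Formula N 288/473 = 60.9%, the synthetic mix 71/99 = 71.7% → the synthetic mix
Sandy soil: Formula N 55/160 = 34.4%, the synthetic mix 244/526 = 46.4% → the synthetic mix
Clay: Formula N 104/226 = 46.0%, the synthetic mix 173/305 = 56.7% → the synthetic mix
Overall: Formula N 465/924 = 50.3%, the synthetic mix 660/1381 = 47.8% → Formula N
The synthetic mix wins each soil group but Formula N wins overall — the comparison reverses. The synthetic mix's plots skew toward silt, which has a lower base rate.

Yes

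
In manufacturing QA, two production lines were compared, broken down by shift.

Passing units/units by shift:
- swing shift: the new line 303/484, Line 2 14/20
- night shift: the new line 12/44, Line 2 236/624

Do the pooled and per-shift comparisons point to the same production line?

Swing shift: the new line 303/484 = 62.6%, Line 2 14/20 = 70.0% → Line 2
Night shift: the new line 12/44 = 27.3%, Line 2 236/624 = 37.8% → Line 2
Overall: the new line 315/528 = 59.7%, Line 2 250/644 = 38.8% → the new line
Line 2 wins each shift group but the new line wins overall — the comparison reverses. Line 2's units skew toward night shift, which has a lower base rate.

No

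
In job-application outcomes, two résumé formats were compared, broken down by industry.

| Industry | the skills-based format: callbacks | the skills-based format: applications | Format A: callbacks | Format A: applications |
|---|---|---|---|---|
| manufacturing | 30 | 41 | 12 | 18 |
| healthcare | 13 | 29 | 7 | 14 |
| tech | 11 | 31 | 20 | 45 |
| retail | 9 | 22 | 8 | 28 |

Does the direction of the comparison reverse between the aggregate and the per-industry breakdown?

Manufacturing: the skills-based format 30/41 = 73.2%, Format A 12/18 = 66.7% → the skills-based format
Healthcare: the skills-based format 13/29 = 44.8%, Format A 7/14 = 50.0% → Format A
Tech: the skills-based format 11/31 = 35.5%, Format A 20/45 = 44.4% → Format A
Retail: the skills-based format 9/22 = 40.9%, Format A 8/28 = 28.6% → the skills-based format
Overall: the skills-based format 63/123 = 51.2%, Format A 47/105 = 44.8% → the skills-based format
Neither sweeps: the skills-based format wins 2 of 4 groups, Format A wins 2. The skills-based format wins overall but not every group — no Simpson reversal.

No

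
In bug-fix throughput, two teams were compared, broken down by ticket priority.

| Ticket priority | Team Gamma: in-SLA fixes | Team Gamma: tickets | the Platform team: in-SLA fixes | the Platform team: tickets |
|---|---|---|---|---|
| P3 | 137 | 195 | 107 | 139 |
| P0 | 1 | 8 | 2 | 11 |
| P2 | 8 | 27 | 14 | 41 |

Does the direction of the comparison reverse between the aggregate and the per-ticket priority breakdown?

No

P3: Team Gamma 137/195 = 70.3%, the Platform team 107/139 = 77.0% → the Platform team
P0: Team Gamma 1/8 = 12.5%, the Platform team 2/11 = 18.2% → the Platform team
P2: Team Gamma 8/27 = 29.6%, the Platform team 14/41 = 34.1% → the Platform team
Overall: Team Gamma 146/230 = 63.5%, the Platform team 123/191 = 64.4% → the Platform team
The Platform team wins overall and in every ticket group — no reversal.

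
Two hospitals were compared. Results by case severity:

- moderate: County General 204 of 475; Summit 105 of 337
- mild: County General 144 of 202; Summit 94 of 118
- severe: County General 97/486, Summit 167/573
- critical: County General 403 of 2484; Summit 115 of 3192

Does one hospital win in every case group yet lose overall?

Moderate: County General 204/475 = 42.9%, Summit 105/337 = 31.2% → County General
Mild: County General 144/202 = 71.3%, Summit 94/118 = 79.7% → Summit
Severe: County General 97/486 = 20.0%, Summit 167/573 = 29.1% → Summit
Critical: County General 403/2484 = 16.2%, Summit 115/3192 = 3.6% → County General
Overall: County General 848/3647 = 23.3%, Summit 481/4220 = 11.4% → County General
Neither sweeps: County General wins 2 of 4 groups, Summit wins 2. County General wins overall but not every group — no Simpson reversal.

No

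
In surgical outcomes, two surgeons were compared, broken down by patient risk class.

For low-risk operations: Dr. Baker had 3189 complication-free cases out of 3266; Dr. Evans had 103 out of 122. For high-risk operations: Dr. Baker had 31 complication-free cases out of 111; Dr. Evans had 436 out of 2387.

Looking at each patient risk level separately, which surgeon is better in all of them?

Dr. Baker

Low-risk: Dr. Baker 3189/3266 = 97.6%, Dr. Evans 103/122 = 84.4% → Dr. Baker
High-risk: Dr. Baker 31/111 = 27.9%, Dr. Evans 436/2387 = 18.3% → Dr. Baker
Dr. Baker has the higher rate in both groups.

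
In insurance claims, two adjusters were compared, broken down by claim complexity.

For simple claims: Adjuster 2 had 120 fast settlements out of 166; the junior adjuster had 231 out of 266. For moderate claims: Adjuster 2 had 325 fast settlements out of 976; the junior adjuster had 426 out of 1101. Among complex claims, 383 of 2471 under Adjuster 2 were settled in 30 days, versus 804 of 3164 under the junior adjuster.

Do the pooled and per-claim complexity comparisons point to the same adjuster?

Yes

Simple: Adjuster 2 120/166 = 72.3%, the junior adjuster 231/266 = 86.8% → the junior adjuster
Moderate: Adjuster 2 325/976 = 33.3%, the junior adjuster 426/1101 = 38.7% → the junior adjuster
Complex: Adjuster 2 383/2471 = 15.5%, the junior adjuster 804/3164 = 25.4% → the junior adjuster
Overall: Adjuster 2 828/3613 = 22.9%, the junior adjuster 1461/4531 = 32.2% → the junior adjuster
The junior adjuster wins overall and in every claim group — no reversal.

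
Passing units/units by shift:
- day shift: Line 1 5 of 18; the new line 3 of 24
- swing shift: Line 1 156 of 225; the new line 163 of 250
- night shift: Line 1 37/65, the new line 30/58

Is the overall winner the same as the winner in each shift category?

Day shift: Line 1 5/18 = 27.8%, the new line 3/24 = 12.5% → Line 1
Swing shift: Line 1 156/225 = 69.3%, the new line 163/250 = 65.2% → Line 1
Night shift: Line 1 37/65 = 56.9%, the new line 30/58 = 51.7% → Line 1
Overall: Line 1 198/308 = 64.3%, the new line 196/332 = 59.0% → Line 1
Line 1 wins overall and in every shift group — no reversal.

Yes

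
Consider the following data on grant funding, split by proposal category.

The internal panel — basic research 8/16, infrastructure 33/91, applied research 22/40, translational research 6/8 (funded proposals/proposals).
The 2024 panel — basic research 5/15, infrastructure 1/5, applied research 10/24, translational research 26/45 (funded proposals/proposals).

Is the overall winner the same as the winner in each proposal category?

Basic research: the internal panel 8/16 = 50.0%, the 2024 panel 5/15 = 33.3% → the internal panel
Infrastructure: the internal panel 33/91 = 36.3%, the 2024 panel 1/5 = 20.0% → the internal panel
Applied research: the internal panel 22/40 = 55.0%, the 2024 panel 10/24 = 41.7% → the internal panel
Translational research: the internal panel 6/8 = 75.0%, the 2024 panel 26/45 = 57.8% → the internal panel
Overall: the internal panel 69/155 = 44.5%, the 2024 panel 42/89 = 47.2% → the 2024 panel
The internal panel wins each proposal group but the 2024 panel wins overall — the comparison reverses. The internal panel's proposals skew toward infrastructure, which has a lower base rate.

No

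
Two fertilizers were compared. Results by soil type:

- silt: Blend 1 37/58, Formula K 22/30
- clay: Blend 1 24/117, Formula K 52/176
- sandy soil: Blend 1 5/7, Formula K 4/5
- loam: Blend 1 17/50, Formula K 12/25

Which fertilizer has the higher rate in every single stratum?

Formula K

Silt: Blend 1 37/58 = 63.8%, Formula K 22/30 = 73.3% → Formula K
Clay: Blend 1 24/117 = 20.5%, Formula K 52/176 = 29.5% → Formula K
Sandy soil: Blend 1 5/7 = 71.4%, Formula K 4/5 = 80.0% → Formula K
Loam: Blend 1 17/50 = 34.0%, Formula K 12/25 = 48.0% → Formula K
Formula K has the higher rate in all 4 groups.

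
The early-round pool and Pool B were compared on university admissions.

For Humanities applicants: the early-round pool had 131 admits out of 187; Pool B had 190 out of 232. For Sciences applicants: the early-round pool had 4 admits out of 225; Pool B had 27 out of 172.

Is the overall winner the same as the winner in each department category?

Yes

Humanities: the early-round pool 131/187 = 70.1%, Pool B 190/232 = 81.9% → Pool B
Sciences: the early-round pool 4/225 = 1.8%, Pool B 27/172 = 15.7% → Pool B
Overall: the early-round pool 135/412 = 32.8%, Pool B 217/404 = 53.7% → Pool B
Pool B wins overall and in every department group — no reversal.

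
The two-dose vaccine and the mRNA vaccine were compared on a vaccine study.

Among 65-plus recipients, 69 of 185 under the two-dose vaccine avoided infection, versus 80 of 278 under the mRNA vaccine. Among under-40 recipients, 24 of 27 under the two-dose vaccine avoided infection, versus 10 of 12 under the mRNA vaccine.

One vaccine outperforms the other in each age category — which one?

the two-dose vaccine

65-plus: the two-dose vaccine 69/185 = 37.3%, the mRNA vaccine 80/278 = 28.8% → the two-dose vaccine
Under-40: the two-dose vaccine 24/27 = 88.9%, the mRNA vaccine 10/12 = 83.3% → the two-dose vaccine
The two-dose vaccine has the higher rate in both groups.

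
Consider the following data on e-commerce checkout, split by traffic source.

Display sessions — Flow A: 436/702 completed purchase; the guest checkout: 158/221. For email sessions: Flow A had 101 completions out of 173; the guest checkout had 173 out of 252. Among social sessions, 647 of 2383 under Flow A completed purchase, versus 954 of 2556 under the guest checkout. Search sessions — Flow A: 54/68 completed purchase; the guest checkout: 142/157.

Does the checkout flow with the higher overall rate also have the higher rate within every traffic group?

Display: Flow A 436/702 = 62.1%, the guest checkout 158/221 = 71.5% → the guest checkout
Email: Flow A 101/173 = 58.4%, the guest checkout 173/252 = 68.7% → the guest checkout
Social: Flow A 647/2383 = 27.2%, the guest checkout 954/2556 = 37.3% → the guest checkout
Search: Flow A 54/68 = 79.4%, the guest checkout 142/157 = 90.4% → the guest checkout
Overall: Flow A 1238/3326 = 37.2%, the guest checkout 1427/3186 = 44.8% → the guest checkout
The guest checkout wins overall and in every traffic group — no reversal.

Yes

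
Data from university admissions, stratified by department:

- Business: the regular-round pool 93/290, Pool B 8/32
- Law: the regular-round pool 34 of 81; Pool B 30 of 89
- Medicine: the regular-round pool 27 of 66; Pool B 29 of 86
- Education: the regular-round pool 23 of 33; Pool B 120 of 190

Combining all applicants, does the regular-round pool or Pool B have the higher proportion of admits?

Pool B

Business: the regular-round pool 93/290 = 32.1%, Pool B 8/32 = 25.0% → the regular-round pool
Law: the regular-round pool 34/81 = 42.0%, Pool B 30/89 = 33.7% → the regular-round pool
Medicine: the regular-round pool 27/66 = 40.9%, Pool B 29/86 = 33.7% → the regular-round pool
Education: the regular-round pool 23/33 = 69.7%, Pool B 120/190 = 63.2% → the regular-round pool
Overall: the regular-round pool 177/470 = 37.7%, Pool B 187/397 = 47.1% → Pool B
(The regular-round pool wins every department group but Pool B wins overall — the regular-round pool's applicants skew toward the low-rate Business group.)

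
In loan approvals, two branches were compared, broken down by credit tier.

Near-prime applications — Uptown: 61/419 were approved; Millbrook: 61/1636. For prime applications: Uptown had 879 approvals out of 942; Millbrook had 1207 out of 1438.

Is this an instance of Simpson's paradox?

No

Near-prime: Uptown 61/419 = 14.6%, Millbrook 61/1636 = 3.7% → Uptown
Prime: Uptown 879/942 = 93.3%, Millbrook 1207/1438 = 83.9% → Uptown
Overall: Uptown 940/1361 = 69.1%, Millbrook 1268/3074 = 41.2% → Uptown
Uptown wins overall and in every credit group — no reversal.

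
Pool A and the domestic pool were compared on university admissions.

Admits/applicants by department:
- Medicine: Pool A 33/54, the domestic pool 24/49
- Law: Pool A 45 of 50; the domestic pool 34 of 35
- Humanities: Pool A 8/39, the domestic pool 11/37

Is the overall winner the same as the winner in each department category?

No

Medicine: Pool A 33/54 = 61.1%, the domestic pool 24/49 = 49.0% → Pool A
Law: Pool A 45/50 = 90.0%, the domestic pool 34/35 = 97.1% → the domestic pool
Humanities: Pool A 8/39 = 20.5%, the domestic pool 11/37 = 29.7% → the domestic pool
Overall: Pool A 86/143 = 60.1%, the domestic pool 69/121 = 57.0% → Pool A
Neither sweeps: Pool A wins 1 of 3 groups, the domestic pool wins 2. Pool A wins overall but not every group — no Simpson reversal.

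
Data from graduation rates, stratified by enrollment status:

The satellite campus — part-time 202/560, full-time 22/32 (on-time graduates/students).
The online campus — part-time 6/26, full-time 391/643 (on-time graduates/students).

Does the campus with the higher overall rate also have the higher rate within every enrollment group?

No

Part-time: the satellite campus 202/560 = 36.1%, the online campus 6/26 = 23.1% → the satellite campus
Full-time: the satellite campus 22/32 = 68.8%, the online campus 391/643 = 60.8% → the satellite campus
Overall: the satellite campus 224/592 = 37.8%, the online campus 397/669 = 59.3% → the online campus
The satellite campus wins each enrollment group but the online campus wins overall — the comparison reverses. The satellite campus's students skew toward part-time, which has a lower base rate.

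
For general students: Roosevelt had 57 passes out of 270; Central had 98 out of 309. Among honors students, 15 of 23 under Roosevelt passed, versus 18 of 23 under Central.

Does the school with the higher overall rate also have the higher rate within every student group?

General: Roosevelt 57/270 = 21.1%, Central 98/309 = 31.7% → Central
Honors: Roosevelt 15/23 = 65.2%, Central 18/23 = 78.3% → Central
Overall: Roosevelt 72/293 = 24.6%, Central 116/332 = 34.9% → Central
Central wins overall and in every student group — no reversal.

Yes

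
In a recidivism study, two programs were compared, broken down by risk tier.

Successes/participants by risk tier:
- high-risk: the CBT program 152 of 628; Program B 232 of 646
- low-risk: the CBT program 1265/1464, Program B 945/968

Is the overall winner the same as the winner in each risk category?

Yes

High-risk: the CBT program 152/628 = 24.2%, Program B 232/646 = 35.9% → Program B
Low-risk: the CBT program 1265/1464 = 86.4%, Program B 945/968 = 97.6% → Program B
Overall: the CBT program 1417/2092 = 67.7%, Program B 1177/1614 = 72.9% → Program B
Program B wins overall and in every risk group — no reversal.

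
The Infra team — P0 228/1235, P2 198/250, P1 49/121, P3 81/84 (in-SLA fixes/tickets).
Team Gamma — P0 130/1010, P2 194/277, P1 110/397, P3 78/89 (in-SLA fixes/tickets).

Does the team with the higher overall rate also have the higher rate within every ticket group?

P0: the Infra team 228/1235 = 18.5%, Team Gamma 130/1010 = 12.9% → the Infra team
P2: the Infra team 198/250 = 79.2%, Team Gamma 194/277 = 70.0% → the Infra team
P1: the Infra team 49/121 = 40.5%, Team Gamma 110/397 = 27.7% → the Infra team
P3: the Infra team 81/84 = 96.4%, Team Gamma 78/89 = 87.6% → the Infra team
Overall: the Infra team 556/1690 = 32.9%, Team Gamma 512/1773 = 28.9% → the Infra team
The Infra team wins overall and in every ticket group — no reversal.

Yes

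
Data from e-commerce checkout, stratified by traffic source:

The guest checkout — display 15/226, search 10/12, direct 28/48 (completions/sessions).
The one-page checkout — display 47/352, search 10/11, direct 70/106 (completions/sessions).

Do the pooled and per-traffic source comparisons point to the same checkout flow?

Display: the guest checkout 15/226 = 6.6%, the one-page checkout 47/352 = 13.4% → the one-page checkout
Search: the guest checkout 10/12 = 83.3%, the one-page checkout 10/11 = 90.9% → the one-page checkout
Direct: the guest checkout 28/48 = 58.3%, the one-page checkout 70/106 = 66.0% → the one-page checkout
Overall: the guest checkout 53/286 = 18.5%, the one-page checkout 127/469 = 27.1% → the one-page checkout
The one-page checkout wins overall and in every traffic group — no reversal.

Yes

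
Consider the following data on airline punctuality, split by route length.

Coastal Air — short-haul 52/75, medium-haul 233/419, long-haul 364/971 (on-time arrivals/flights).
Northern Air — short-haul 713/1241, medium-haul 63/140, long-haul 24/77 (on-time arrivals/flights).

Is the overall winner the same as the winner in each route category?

Short-haul: Coastal Air 52/75 = 69.3%, Northern Air 713/1241 = 57.5% → Coastal Air
Medium-haul: Coastal Air 233/419 = 55.6%, Northern Air 63/140 = 45.0% → Coastal Air
Long-haul: Coastal Air 364/971 = 37.5%, Northern Air 24/77 = 31.2% → Coastal Air
Overall: Coastal Air 649/1465 = 44.3%, Northern Air 800/1458 = 54.9% → Northern Air
Coastal Air wins each route group but Northern Air wins overall — the comparison reverses. Coastal Air's flights skew toward long-haul, which has a lower base rate.

No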